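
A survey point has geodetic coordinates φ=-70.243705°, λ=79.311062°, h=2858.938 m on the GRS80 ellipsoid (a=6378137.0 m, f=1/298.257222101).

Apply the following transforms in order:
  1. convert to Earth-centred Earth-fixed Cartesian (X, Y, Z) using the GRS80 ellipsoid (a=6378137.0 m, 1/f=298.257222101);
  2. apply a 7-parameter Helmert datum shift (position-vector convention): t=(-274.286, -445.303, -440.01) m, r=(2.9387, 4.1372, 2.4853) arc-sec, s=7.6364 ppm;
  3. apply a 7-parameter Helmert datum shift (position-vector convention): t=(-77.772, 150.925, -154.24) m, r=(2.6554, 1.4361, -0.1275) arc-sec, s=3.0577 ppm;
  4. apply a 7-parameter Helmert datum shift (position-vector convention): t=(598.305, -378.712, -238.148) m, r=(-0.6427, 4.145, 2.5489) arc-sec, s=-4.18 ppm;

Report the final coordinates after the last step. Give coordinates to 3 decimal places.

X=401163.277 m, Y=2125282.655 m, Z=-5983814.585 m

start: φ=-70.243705°, λ=79.311062°, h=2858.938 m
→ ECEF (a=6378137.000, f=1/298.257222101): X=401246.8907, Y=2125788.7326, Z=-5982975.3489
→ Helmert 7p (PV): X=400830.0491, Y=2125449.7391, Z=-5983438.8087
→ Helmert 7p (PV): X=400713.1573, Y=2125683.9448, Z=-5983586.7724
→ Helmert 7p (PV): X=401163.2766, Y=2125282.6550, Z=-5983814.5849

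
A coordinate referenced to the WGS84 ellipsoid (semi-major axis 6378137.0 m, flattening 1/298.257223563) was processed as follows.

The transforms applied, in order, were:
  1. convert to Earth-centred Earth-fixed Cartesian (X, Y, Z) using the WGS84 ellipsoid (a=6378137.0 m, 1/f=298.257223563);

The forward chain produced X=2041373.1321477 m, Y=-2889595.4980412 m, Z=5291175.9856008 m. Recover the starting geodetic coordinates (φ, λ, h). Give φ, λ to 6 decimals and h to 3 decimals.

start: X=2041373.1321, Y=-2889595.4980, Z=5291175.9856 m
→ geod (Bowring, a=6378137.000): φ=56.40897400°, λ=-54.76046200°, h=1686.0530 m

φ=56.408974°, λ=-54.760462°, h=1686.053 m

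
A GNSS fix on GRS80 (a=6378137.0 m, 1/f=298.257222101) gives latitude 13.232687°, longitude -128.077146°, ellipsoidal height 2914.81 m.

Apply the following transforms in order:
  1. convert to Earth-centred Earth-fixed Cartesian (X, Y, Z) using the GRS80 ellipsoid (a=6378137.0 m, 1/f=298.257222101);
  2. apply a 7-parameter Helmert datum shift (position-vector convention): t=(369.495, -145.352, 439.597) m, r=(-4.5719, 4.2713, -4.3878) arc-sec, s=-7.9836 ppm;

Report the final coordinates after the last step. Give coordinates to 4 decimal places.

X=-3831191.1188 m, Y=-4890523.8379 m, Z=1451759.0802 m

start: φ=13.232687°, λ=-128.077146°, h=2914.810 m
→ ECEF (a=6378137.000, f=1/298.257222101): X=-3831517.2191, Y=-4890531.2004, Z=1451143.3280
→ Helmert 7p (PV): X=-3831191.1188, Y=-4890523.8379, Z=1451759.0802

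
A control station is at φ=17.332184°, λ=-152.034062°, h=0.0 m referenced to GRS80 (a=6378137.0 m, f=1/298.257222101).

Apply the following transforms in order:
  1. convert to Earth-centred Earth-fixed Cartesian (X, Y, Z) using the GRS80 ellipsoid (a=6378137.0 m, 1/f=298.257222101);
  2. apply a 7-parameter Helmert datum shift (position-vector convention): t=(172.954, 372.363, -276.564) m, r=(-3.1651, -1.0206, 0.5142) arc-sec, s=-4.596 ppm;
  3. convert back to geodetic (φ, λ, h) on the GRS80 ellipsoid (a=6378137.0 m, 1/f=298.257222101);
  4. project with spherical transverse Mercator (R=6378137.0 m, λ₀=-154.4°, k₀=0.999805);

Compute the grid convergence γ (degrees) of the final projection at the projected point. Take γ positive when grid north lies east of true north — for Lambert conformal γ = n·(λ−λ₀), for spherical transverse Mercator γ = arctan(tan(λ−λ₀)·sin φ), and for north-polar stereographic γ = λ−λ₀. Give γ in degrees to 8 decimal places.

0.70441467

start: φ=17.332184°, λ=-152.034062°, h=0.000 m
→ ECEF (a=6378137.000, f=1/298.257222101): X=-5379148.4095, Y=-2856043.2816, Z=1887958.8363
→ Helmert 7p (PV): X=-5378952.9547, Y=-2855642.2316, Z=1887690.8046
→ geod (Bowring, a=6378137.000): φ=17.33084297°, λ=-152.03653222°, h=-424.1662 m
→ into tm (λ₀=-154.4°): φ=17.33084297°, λ−λ₀=2.36346778°
convergence γ = 0.70441467°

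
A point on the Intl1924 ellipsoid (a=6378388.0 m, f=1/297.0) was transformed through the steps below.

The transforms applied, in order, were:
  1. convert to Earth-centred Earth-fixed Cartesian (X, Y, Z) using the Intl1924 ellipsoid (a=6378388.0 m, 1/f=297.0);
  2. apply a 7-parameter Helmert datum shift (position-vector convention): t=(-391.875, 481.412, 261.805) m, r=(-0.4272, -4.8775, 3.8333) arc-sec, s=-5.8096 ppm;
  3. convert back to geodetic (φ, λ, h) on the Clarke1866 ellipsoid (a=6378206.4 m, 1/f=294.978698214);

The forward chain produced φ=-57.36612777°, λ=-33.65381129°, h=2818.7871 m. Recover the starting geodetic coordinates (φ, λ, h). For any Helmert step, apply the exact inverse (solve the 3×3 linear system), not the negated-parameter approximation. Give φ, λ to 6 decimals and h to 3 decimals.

start: φ=-57.366128°, λ=-33.653811°, h=2818.787 m
→ ECEF (a=6378206.400, f=1/294.978698214): X=2871261.6891, Y=-1911551.1436, Z=-5350170.9304
→ Helmert⁻¹: X=2871508.1894, Y=-1912085.9473, Z=-5350535.6815
→ geod (Bowring, a=6378388.000): φ=-57.36290600°, λ=-33.65893600°, h=3111.0240 m

φ=-57.362906°, λ=-33.658936°, h=3111.024 m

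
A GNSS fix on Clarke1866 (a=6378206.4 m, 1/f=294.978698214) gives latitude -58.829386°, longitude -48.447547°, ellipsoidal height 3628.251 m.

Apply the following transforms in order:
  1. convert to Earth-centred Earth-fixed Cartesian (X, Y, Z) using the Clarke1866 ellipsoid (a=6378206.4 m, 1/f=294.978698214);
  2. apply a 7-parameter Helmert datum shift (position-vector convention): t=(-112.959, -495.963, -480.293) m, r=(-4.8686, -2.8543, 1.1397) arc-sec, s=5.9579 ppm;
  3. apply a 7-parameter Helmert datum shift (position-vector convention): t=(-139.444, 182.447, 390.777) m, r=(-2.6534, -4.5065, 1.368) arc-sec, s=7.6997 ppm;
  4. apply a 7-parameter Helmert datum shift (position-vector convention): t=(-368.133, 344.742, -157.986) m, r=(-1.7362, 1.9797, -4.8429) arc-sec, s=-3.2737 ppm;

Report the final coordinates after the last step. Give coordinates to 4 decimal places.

start: φ=-58.829386°, λ=-48.447547°, h=3628.251 m
→ ECEF (a=6378206.400, f=1/294.978698214): X=2196451.4030, Y=-2478061.6905, Z=-5437029.1856
→ Helmert 7p (PV): X=2196440.4609, Y=-2478688.6156, Z=-5437452.9855
→ Helmert 7p (PV): X=2196453.1673, Y=-2478580.6345, Z=-5437024.2006
→ Helmert 7p (PV): X=2195967.4657, Y=-2478325.1139, Z=-5437164.6056

X=2195967.4657 m, Y=-2478325.1139 m, Z=-5437164.6056 m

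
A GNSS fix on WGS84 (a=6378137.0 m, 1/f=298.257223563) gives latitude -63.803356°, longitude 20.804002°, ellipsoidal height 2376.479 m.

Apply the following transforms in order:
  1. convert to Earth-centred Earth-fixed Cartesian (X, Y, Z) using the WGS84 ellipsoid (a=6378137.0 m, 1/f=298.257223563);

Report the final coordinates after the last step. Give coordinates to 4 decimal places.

start: φ=-63.803356°, λ=20.804002°, h=2376.479 m
→ ECEF (a=6378137.000, f=1/298.257223563): X=2640174.3421, Y=1003119.1779, Z=-5702203.9650

X=2640174.3421 m, Y=1003119.1779 m, Z=-5702203.9650 m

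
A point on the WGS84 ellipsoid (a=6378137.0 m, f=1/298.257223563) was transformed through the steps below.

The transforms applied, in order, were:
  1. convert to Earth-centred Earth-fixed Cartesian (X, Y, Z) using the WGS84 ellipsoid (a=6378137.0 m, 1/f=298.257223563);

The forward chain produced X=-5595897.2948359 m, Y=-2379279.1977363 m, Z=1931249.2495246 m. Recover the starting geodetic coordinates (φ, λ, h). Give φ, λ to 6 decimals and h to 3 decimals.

φ=17.731249°, λ=-156.965638°, h=3859.620 m

start: X=-5595897.2948, Y=-2379279.1977, Z=1931249.2495 m
→ geod (Bowring, a=6378137.000): φ=17.73124900°, λ=-156.96563800°, h=3859.6200 m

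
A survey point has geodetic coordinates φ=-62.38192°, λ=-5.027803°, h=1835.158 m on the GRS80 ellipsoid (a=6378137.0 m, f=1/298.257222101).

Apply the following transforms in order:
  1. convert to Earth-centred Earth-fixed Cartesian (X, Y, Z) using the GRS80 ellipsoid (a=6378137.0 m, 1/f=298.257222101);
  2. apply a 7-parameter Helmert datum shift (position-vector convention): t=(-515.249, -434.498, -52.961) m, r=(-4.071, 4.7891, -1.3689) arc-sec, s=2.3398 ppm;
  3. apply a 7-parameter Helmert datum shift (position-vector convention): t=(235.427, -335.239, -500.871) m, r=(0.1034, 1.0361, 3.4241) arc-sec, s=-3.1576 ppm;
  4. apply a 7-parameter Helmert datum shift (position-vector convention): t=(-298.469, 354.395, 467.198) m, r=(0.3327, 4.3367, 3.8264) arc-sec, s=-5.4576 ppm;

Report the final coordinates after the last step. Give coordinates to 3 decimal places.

X=2953123.734 m, Y=-260313.855 m, Z=-5630190.932 m

start: φ=-62.381920°, λ=-5.027803°, h=1835.158 m
→ ECEF (a=6378137.000, f=1/298.257222101): X=2953990.5047, Y=-259885.1500, Z=-5629998.6915
→ Helmert 7p (PV): X=2953349.7239, Y=-260450.9789, Z=-5630128.2829
→ Helmert 7p (PV): X=2953551.8681, Y=-260733.5462, Z=-5630626.3418
→ Helmert 7p (PV): X=2953123.7338, Y=-260313.8554, Z=-5630190.9325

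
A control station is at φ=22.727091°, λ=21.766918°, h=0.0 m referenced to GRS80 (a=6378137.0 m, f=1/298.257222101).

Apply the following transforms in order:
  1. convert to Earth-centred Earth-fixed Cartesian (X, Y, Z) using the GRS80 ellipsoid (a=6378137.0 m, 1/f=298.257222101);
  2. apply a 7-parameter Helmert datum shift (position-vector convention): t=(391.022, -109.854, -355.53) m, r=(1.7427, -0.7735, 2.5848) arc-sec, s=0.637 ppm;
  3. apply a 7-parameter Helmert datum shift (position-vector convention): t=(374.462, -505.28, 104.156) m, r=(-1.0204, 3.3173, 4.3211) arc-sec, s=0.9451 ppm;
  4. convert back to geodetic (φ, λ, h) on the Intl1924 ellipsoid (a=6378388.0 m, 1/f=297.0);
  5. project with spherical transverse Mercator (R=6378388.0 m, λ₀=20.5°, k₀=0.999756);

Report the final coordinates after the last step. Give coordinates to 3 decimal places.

start: φ=22.727091°, λ=21.766918°, h=0.000 m
→ ECEF (a=6378137.000, f=1/298.257222101): X=5466190.5633, Y=2182660.0570, Z=2448871.3372
→ Helmert 7p (PV): X=5466548.5320, Y=2182599.4026, Z=2448556.3065
→ Helmert 7p (PV): X=5466921.8160, Y=2182222.8189, Z=2448564.0622
→ geod (Bowring, a=6378388.000): φ=22.72331476°, λ=21.76032604°, h=120.7678 m
→ tm (R=6378388.0, λ₀=20.5°): E=129389.8299, N=2529579.9111

E=129389.830 m, N=2529579.911 m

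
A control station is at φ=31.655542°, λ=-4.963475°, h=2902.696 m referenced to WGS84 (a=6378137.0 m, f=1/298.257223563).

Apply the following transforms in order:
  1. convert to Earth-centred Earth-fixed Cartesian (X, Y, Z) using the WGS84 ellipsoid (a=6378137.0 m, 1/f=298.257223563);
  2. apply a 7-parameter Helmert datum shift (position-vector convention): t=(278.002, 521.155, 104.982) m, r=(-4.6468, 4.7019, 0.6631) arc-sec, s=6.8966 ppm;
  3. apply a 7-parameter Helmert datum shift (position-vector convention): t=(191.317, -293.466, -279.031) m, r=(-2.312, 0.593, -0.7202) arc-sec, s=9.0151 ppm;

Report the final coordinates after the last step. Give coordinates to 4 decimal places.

X=5416925.3599 m, Y=-470053.4389 m, Z=3329258.8701 m

start: φ=31.655542°, λ=-4.963475°, h=2902.696 m
→ ECEF (a=6378137.000, f=1/298.257223563): X=5416284.5128, Y=-470384.4771, Z=3329503.1185
→ Helmert 7p (PV): X=5416677.2790, Y=-469774.1452, Z=3329518.1923
→ Helmert 7p (PV): X=5416925.3599, Y=-470053.4389, Z=3329258.8701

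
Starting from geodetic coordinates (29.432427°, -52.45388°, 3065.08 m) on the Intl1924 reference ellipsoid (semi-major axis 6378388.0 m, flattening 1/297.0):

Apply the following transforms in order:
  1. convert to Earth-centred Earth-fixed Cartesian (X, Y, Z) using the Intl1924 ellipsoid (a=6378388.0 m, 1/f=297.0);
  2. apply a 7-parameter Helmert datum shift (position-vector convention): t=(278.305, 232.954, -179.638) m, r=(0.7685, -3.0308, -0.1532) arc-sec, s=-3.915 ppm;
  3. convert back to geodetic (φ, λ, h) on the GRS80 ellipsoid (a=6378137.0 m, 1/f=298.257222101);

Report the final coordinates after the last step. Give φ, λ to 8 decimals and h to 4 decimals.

φ=29.43072475°, λ=-52.45063430°, h=3167.8049 m

start: φ=29.432427°, λ=-52.453880°, h=3065.080 m
→ ECEF (a=6378388.000, f=1/297.0): X=3389695.5739, Y=-4410182.3598, Z=3117284.2733
→ Helmert 7p (PV): X=3389911.5283, Y=-4409946.2719, Z=3117125.8069
→ geod (Bowring, a=6378137.000): φ=29.43072475°, λ=-52.45063430°, h=3167.8049 m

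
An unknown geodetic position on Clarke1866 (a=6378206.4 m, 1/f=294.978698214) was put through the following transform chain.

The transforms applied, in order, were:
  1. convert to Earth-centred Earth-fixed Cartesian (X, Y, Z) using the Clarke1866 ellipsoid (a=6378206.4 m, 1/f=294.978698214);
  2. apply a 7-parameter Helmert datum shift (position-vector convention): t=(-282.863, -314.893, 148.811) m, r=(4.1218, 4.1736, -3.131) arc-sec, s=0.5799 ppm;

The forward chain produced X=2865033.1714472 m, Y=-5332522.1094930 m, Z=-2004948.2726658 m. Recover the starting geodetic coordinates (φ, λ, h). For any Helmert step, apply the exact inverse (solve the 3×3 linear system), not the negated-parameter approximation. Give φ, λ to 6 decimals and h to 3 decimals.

φ=-18.441837°, λ=-61.747156°, h=682.819 m

start: X=2865033.1714, Y=-5332522.1095, Z=-2004948.2727 m
→ Helmert⁻¹: X=2865435.8812, Y=-5332200.6931, Z=-2004931.3875
→ geod (Bowring, a=6378206.400): φ=-18.44183700°, λ=-61.74715600°, h=682.8190 m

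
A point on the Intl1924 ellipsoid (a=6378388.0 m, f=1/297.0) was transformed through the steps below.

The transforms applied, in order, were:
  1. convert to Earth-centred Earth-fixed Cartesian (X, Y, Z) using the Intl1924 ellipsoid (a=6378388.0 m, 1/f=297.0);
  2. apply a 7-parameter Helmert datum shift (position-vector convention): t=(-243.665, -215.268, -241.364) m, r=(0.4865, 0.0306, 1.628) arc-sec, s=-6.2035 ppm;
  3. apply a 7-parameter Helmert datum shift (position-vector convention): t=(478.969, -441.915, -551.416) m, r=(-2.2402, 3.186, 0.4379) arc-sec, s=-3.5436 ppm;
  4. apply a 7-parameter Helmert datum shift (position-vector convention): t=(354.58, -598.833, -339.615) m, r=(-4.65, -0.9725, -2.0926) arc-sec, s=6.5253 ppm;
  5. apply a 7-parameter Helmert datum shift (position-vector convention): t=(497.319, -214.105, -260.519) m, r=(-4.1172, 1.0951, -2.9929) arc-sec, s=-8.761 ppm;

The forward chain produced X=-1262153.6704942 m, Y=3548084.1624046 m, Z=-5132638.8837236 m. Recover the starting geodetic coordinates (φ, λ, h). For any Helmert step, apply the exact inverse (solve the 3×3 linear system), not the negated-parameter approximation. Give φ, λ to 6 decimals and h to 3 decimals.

φ=-53.893561°, λ=109.588306°, h=1574.612 m

start: X=-1262153.6705, Y=3548084.1624, Z=-5132638.8837 m
→ Helmert⁻¹: X=-1262686.2904, Y=3548413.4785, Z=-5132359.2047
→ Helmert⁻¹: X=-1263092.8310, Y=3549092.0316, Z=-5131900.1366
→ Helmert⁻¹: X=-1263489.4822, Y=3549604.9377, Z=-5131347.8686
→ Helmert⁻¹: X=-1263224.8745, Y=3549840.0951, Z=-5131146.8958
→ geod (Bowring, a=6378388.000): φ=-53.89356100°, λ=109.58830600°, h=1574.6120 m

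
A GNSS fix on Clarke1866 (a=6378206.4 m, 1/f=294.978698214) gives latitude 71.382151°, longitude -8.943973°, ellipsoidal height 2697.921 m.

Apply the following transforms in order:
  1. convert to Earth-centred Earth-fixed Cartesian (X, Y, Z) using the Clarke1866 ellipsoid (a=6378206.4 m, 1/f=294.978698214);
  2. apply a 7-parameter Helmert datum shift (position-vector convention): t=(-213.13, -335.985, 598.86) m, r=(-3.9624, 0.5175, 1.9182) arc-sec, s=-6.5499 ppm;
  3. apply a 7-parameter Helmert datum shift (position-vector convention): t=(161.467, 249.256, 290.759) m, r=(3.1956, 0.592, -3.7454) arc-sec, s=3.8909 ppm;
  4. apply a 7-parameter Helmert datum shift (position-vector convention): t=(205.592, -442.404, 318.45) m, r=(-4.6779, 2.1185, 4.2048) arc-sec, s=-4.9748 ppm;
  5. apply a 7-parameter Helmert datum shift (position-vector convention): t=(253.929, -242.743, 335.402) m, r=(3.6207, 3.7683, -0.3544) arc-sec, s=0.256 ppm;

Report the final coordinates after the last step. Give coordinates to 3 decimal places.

start: φ=71.382151°, λ=-8.943973°, h=2697.921 m
→ ECEF (a=6378206.400, f=1/294.978698214): X=2018504.6659, Y=-317676.7242, Z=6024403.1695
→ Helmert 7p (PV): X=2018296.3838, Y=-317876.1275, Z=6024963.6087
→ Helmert 7p (PV): X=2018477.2240, Y=-317758.1005, Z=6025267.0927
→ Helmert 7p (PV): X=2018741.1359, Y=-318021.1294, Z=6025542.0434
→ Helmert 7p (PV): X=2019105.1174, Y=-318373.1926, Z=6025836.5246

X=2019105.117 m, Y=-318373.193 m, Z=6025836.525 m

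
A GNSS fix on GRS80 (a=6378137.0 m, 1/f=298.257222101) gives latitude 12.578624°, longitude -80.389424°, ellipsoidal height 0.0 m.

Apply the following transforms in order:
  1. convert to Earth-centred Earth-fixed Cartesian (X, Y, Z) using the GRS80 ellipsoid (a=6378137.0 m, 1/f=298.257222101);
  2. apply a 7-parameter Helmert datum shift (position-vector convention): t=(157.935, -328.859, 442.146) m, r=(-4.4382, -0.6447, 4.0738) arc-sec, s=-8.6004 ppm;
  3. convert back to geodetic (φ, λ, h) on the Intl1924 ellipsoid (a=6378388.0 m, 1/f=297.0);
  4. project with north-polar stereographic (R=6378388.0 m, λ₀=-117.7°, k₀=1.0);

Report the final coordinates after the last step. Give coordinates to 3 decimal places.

start: φ=12.578624°, λ=-80.389424°, h=0.000 m
→ ECEF (a=6378137.000, f=1/298.257222101): X=1039441.6691, Y=-6138656.9551, Z=1379945.5460
→ Helmert 7p (PV): X=1039707.5909, Y=-6138882.7980, Z=1380511.1571
→ geod (Bowring, a=6378388.000): φ=12.58343817°, λ=-80.38735824°, h=137.1831 m
→ stereo (R=6378388.0, λ₀=-117.7°): E=6196893.6806, N=-8130863.4776

E=6196893.681 m, N=-8130863.478 m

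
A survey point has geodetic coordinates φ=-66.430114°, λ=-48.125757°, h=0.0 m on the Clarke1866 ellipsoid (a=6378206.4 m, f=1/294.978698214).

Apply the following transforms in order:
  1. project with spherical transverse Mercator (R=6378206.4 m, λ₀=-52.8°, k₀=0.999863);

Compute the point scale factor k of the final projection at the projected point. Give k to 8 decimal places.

start: φ=-66.430114°, λ=-48.125757°, h=0.000 m
→ into tm (λ₀=-52.8°): φ=-66.43011400°, λ−λ₀=4.67424300°
scale k = 1.00039425

1.00039425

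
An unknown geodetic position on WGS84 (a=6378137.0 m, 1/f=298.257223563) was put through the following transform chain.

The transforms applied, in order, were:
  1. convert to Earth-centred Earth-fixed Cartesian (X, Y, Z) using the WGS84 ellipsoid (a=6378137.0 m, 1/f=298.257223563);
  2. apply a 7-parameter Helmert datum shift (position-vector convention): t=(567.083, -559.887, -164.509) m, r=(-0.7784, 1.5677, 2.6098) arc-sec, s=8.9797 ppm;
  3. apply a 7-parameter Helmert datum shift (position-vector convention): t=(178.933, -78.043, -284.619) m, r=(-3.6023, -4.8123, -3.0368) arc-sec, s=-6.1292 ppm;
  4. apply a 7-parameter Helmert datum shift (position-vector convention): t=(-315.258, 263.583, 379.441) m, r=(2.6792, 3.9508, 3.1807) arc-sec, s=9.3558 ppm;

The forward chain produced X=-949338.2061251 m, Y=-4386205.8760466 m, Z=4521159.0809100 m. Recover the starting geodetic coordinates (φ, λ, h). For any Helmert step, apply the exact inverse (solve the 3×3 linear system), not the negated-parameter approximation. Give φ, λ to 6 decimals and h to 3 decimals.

start: X=-949338.2061, Y=-4386205.8760, Z=4521159.0809 m
→ Helmert⁻¹: X=-949168.3000, Y=-4386355.0629, Z=4520776.1393
→ Helmert⁻¹: X=-949182.9928, Y=-4386396.8365, Z=4521034.0081
→ Helmert⁻¹: X=-949831.4021, Y=-4385802.6102, Z=4521134.1482
→ geod (Bowring, a=6378137.000): φ=45.40639600°, λ=-102.21980900°, h=2756.2040 m

φ=45.406396°, λ=-102.219809°, h=2756.204 m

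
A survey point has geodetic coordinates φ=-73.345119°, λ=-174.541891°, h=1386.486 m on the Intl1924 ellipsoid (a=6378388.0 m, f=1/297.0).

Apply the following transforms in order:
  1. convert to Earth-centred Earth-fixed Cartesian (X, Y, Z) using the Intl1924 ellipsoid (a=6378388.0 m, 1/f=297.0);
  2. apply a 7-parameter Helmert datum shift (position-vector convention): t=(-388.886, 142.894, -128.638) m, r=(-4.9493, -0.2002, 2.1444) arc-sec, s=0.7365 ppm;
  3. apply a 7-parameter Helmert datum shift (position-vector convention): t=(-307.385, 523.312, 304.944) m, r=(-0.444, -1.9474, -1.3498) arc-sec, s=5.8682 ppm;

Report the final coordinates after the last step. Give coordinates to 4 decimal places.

X=-1826477.2535 m, Y=-173961.7201 m, Z=-6089744.3104 m

start: φ=-73.345119°, λ=-174.541891°, h=1386.486 m
→ ECEF (a=6378388.000, f=1/297.0): X=-1825833.0015, Y=-174460.5075, Z=-6089865.9416
→ Helmert 7p (PV): X=-1826215.5077, Y=-174482.8498, Z=-6089996.6508
→ Helmert 7p (PV): X=-1826477.2535, Y=-173961.7201, Z=-6089744.3104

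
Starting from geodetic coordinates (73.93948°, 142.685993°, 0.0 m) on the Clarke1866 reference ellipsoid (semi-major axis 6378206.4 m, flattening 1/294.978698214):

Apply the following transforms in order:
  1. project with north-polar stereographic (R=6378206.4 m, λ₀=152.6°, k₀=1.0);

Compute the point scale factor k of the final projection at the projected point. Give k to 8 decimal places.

1.01990341

start: φ=73.939480°, λ=142.685993°, h=0.000 m
→ into stereo (λ₀=152.6°): φ=73.93948000°, λ−λ₀=-9.91400700°
scale k = 1.01990341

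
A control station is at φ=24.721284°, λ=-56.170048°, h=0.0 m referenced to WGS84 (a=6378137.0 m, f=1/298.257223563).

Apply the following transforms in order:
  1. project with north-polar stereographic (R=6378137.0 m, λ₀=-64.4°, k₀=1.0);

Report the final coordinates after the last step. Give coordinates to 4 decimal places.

E=1169552.6858 m, N=-8086187.6318 m

start: φ=24.721284°, λ=-56.170048°, h=0.000 m
→ stereo (R=6378137.0, λ₀=-64.4°): E=1169552.6858, N=-8086187.6318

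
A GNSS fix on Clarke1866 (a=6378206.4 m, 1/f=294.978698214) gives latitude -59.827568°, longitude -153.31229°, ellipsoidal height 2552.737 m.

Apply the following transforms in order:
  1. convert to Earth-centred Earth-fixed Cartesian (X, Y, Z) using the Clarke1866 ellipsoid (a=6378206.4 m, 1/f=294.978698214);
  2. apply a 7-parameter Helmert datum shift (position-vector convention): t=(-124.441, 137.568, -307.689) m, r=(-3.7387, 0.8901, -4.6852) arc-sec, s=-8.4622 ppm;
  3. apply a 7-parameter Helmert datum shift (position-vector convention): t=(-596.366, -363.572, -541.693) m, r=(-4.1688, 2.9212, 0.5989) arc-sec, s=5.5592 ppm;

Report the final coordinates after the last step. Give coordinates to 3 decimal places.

start: φ=-59.827568°, λ=-153.312290°, h=2552.737 m
→ ECEF (a=6378206.400, f=1/294.978698214): X=-2872619.2310, Y=-1444004.9946, Z=-5492855.9197
→ Helmert 7p (PV): X=-2872775.8662, Y=-1443889.5188, Z=-5493078.5574
→ Helmert 7p (PV): X=-2873461.8056, Y=-1444380.4797, Z=-5493580.9195

X=-2873461.806 m, Y=-1444380.480 m, Z=-5493580.919 m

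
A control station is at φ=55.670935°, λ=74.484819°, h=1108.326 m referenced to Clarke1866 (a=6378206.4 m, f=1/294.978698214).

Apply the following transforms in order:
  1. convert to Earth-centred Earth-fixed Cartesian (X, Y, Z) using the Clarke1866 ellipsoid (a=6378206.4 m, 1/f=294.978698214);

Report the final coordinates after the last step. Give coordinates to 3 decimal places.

start: φ=55.670935°, λ=74.484819°, h=1108.326 m
→ ECEF (a=6378206.400, f=1/294.978698214): X=964559.1075, Y=3474512.6294, Z=5244581.1914

X=964559.108 m, Y=3474512.629 m, Z=5244581.191 m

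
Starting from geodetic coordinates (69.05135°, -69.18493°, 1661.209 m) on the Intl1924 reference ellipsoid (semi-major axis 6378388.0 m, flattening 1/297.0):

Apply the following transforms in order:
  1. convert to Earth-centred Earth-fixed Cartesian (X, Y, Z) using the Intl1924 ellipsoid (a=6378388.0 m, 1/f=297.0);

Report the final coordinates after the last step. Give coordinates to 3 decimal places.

X=812969.509 m, Y=-2138462.821 m, Z=5935712.834 m

start: φ=69.051350°, λ=-69.184930°, h=1661.209 m
→ ECEF (a=6378388.000, f=1/297.0): X=812969.5093, Y=-2138462.8212, Z=5935712.8338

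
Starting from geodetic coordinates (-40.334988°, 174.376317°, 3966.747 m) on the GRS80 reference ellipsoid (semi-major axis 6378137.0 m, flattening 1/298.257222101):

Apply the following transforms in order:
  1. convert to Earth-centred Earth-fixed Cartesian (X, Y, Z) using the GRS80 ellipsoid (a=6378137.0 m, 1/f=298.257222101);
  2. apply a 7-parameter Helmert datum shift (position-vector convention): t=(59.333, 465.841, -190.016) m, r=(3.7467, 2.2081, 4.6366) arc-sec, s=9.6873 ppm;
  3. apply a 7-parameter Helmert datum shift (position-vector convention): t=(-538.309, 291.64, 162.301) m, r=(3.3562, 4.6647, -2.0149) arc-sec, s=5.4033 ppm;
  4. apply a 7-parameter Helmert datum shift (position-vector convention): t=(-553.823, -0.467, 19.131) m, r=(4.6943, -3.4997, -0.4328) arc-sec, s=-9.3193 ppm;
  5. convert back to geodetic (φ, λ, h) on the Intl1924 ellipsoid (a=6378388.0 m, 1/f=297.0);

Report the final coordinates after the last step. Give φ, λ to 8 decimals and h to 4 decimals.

start: φ=-40.334988°, λ=174.376317°, h=3966.747 m
→ ECEF (a=6378137.000, f=1/298.257222101): X=-4848291.0523, Y=477402.4661, Z=-4108977.0690
→ Helmert 7p (PV): X=-4848333.4055, Y=477838.5849, Z=-4109146.3157
→ Helmert 7p (PV): X=-4848986.1729, Y=478247.0297, Z=-4108888.7964
→ Helmert 7p (PV): X=-4849424.0883, Y=478345.7919, Z=-4108902.7614
→ geod (Bowring, a=6378388.000): φ=-40.32818265°, λ=174.36658434°, h=4635.9437 m

φ=-40.32818265°, λ=174.36658434°, h=4635.9437 m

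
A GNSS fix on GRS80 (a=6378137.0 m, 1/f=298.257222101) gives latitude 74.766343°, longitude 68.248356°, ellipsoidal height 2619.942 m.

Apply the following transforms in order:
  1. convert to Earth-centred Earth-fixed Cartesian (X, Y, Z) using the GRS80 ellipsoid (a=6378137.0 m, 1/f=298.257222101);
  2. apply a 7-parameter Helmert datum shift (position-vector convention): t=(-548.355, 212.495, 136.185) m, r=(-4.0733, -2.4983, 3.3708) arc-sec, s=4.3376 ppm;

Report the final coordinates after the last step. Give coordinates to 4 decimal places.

start: φ=74.766343°, λ=68.248356°, h=2619.942 m
→ ECEF (a=6378137.000, f=1/298.257222101): X=623259.0704, Y=1562080.9699, Z=6134492.1793
→ Helmert 7p (PV): X=622613.5891, Y=1562431.5699, Z=6134631.6743

X=622613.5891 m, Y=1562431.5699 m, Z=6134631.6743 m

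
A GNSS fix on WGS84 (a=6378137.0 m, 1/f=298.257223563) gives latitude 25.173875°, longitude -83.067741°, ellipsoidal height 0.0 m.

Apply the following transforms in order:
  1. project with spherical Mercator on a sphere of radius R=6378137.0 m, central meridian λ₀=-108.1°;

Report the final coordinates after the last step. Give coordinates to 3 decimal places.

E=2786578.325 m, N=2897116.408 m

start: φ=25.173875°, λ=-83.067741°, h=0.000 m
→ merc (R=6378137.0, λ₀=-108.1°): E=2786578.3253, N=2897116.4084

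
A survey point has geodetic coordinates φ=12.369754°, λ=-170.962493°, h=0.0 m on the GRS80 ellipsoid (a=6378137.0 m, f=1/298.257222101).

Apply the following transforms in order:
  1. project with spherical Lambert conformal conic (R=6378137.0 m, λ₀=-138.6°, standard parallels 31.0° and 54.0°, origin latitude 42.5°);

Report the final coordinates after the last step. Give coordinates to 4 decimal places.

E=-3827557.0680 m, N=-2692994.4140 m

start: φ=12.369754°, λ=-170.962493°, h=0.000 m
→ lcc (R=6378137.0, λ₀=-138.6°): E=-3827557.0680, N=-2692994.4140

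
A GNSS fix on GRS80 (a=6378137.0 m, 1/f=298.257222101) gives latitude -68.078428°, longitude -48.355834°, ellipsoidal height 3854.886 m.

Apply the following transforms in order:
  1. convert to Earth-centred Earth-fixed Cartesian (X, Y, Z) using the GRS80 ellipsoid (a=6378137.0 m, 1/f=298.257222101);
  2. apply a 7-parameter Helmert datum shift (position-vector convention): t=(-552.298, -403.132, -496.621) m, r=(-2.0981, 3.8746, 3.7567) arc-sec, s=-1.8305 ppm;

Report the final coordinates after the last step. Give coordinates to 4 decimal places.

X=1587210.7193 m, Y=-1786088.5704 m, Z=-5898438.0015 m

start: φ=-68.078428°, λ=-48.355834°, h=3854.886 m
→ ECEF (a=6378137.000, f=1/298.257222101): X=1587844.1920, Y=-1785657.6334, Z=-5897940.5132
→ Helmert 7p (PV): X=1587210.7193, Y=-1786088.5704, Z=-5898438.0015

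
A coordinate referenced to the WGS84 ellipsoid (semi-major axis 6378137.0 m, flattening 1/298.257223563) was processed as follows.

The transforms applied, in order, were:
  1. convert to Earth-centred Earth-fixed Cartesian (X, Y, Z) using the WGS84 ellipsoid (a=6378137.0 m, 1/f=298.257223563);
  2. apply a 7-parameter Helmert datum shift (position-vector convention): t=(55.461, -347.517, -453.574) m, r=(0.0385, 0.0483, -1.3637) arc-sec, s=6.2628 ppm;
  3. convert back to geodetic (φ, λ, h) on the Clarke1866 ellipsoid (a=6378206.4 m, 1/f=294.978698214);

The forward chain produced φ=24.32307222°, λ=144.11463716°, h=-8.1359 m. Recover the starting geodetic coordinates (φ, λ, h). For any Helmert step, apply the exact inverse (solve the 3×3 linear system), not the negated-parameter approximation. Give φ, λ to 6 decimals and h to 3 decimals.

φ=24.324254°, λ=144.112562°, h=394.478 m

start: φ=24.323072°, λ=144.114637°, h=-8.136 m
→ ECEF (a=6378206.400, f=1/294.978698214): X=-4711581.6250, Y=3408782.2710, Z=2610778.4973
→ Helmert⁻¹: X=-4711630.7284, Y=3409077.7744, Z=2611213.9782
→ geod (Bowring, a=6378137.000): φ=24.32425400°, λ=144.11256200°, h=394.4780 m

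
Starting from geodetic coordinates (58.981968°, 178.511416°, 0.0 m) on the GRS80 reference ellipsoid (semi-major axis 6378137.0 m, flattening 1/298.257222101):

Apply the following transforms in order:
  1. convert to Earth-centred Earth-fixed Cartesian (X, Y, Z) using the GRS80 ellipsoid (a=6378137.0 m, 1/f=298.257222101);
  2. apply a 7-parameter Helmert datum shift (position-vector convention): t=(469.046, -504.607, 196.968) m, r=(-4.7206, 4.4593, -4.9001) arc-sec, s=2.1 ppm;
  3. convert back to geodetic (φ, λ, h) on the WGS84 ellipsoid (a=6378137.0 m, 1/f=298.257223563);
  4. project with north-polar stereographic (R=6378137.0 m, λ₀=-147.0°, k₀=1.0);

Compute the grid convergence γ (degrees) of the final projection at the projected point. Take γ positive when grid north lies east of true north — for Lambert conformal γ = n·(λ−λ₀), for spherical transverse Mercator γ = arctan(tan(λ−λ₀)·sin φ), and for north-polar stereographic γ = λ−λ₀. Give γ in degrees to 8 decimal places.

start: φ=58.981968°, λ=178.511416°, h=0.000 m
→ ECEF (a=6378137.000, f=1/298.257222101): X=-3293701.7633, Y=85591.9100, Z=5442901.3895
→ Helmert 7p (PV): X=-3293119.9287, Y=85290.2964, Z=5443179.0364
→ geod (Bowring, a=6378137.000): φ=58.98778740°, λ=178.51639725°, h=-65.7762 m
→ into stereo (λ₀=-147.0°): φ=58.98778740°, λ−λ₀=-34.48360275°
convergence γ = -34.48360275°

-34.48360275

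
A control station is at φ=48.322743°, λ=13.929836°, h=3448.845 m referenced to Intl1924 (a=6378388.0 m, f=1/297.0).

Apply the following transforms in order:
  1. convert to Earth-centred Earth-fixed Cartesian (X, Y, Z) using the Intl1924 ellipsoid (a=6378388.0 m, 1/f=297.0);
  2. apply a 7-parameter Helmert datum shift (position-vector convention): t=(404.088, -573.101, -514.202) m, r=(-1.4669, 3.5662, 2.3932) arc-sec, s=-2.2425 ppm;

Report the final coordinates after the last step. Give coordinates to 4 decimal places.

X=4126909.6787 m, Y=1022978.7238 m, Z=4742875.6985 m

start: φ=48.322743°, λ=13.929836°, h=3448.845 m
→ ECEF (a=6378388.000, f=1/297.0): X=4126444.7073, Y=1023472.5085, Z=4743479.1601
→ Helmert 7p (PV): X=4126909.6787, Y=1022978.7238, Z=4742875.6985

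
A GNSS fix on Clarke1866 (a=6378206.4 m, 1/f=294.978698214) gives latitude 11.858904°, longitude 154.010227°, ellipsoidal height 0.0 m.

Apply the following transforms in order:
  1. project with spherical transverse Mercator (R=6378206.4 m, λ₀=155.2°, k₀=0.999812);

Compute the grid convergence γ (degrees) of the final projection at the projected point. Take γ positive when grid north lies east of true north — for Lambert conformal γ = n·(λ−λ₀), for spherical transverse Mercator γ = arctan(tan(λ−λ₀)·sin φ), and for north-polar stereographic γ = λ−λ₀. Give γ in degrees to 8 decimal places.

start: φ=11.858904°, λ=154.010227°, h=0.000 m
→ into tm (λ₀=155.2°): φ=11.85890400°, λ−λ₀=-1.18977300°
convergence γ = -0.24453474°

-0.24453474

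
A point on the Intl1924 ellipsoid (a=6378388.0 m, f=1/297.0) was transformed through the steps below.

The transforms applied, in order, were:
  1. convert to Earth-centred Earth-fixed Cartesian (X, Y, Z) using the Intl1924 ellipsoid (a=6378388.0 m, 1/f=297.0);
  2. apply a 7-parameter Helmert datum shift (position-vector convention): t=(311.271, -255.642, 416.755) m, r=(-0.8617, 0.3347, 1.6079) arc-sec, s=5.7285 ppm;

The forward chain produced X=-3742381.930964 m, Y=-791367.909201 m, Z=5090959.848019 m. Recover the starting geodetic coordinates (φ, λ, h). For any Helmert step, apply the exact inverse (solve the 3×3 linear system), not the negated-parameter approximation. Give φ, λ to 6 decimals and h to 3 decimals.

φ=53.261447°, λ=-168.064941°, h=2997.258 m

start: X=-3742381.9310, Y=-791367.9092, Z=5090959.8480 m
→ Helmert⁻¹: X=-3742686.1892, Y=-791099.8262, Z=5090504.5539
→ geod (Bowring, a=6378388.000): φ=53.26144700°, λ=-168.06494100°, h=2997.2580 m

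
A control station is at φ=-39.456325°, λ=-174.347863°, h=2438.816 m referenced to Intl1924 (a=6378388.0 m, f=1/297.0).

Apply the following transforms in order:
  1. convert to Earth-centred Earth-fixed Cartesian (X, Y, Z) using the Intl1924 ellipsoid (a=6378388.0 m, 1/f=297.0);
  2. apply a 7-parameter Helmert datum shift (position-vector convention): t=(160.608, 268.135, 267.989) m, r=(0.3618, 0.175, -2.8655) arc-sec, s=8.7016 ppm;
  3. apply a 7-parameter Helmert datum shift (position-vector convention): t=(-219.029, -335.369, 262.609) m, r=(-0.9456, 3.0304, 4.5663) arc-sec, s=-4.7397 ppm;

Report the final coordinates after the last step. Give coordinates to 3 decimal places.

X=-4909545.479 m, Y=-486003.537 m, Z=-4032585.218 m

start: φ=-39.456325°, λ=-174.347863°, h=2438.816 m
→ ECEF (a=6378388.000, f=1/297.0): X=-4909408.9327, Y=-485882.4846, Z=-4033177.5008
→ Helmert 7p (PV): X=-4909301.2164, Y=-485543.2994, Z=-4032941.2938
→ Helmert 7p (PV): X=-4909545.4787, Y=-486003.5374, Z=-4032585.2179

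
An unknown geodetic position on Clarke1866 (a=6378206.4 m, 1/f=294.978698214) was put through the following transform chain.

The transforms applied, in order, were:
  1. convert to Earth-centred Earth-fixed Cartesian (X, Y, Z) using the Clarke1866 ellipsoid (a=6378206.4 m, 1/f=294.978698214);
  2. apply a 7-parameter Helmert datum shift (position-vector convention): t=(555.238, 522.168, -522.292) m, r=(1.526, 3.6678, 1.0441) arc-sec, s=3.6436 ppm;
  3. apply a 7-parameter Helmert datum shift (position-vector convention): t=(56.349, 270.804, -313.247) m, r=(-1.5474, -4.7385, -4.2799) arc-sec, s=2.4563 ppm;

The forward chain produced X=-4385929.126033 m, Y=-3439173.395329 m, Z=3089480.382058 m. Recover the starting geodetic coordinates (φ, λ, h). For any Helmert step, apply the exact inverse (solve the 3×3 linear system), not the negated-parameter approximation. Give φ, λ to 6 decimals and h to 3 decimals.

start: X=-4385929.1260, Y=-3439173.3953, Z=3089480.3821 m
→ Helmert⁻¹: X=-4385832.3496, Y=-3439549.9352, Z=3089860.9914
→ Helmert⁻¹: X=-4386443.9706, Y=-3440014.5021, Z=3090319.4737
→ geod (Bowring, a=6378206.400): φ=29.16801600°, λ=-141.89512200°, h=644.5950 m

φ=29.168016°, λ=-141.895122°, h=644.595 m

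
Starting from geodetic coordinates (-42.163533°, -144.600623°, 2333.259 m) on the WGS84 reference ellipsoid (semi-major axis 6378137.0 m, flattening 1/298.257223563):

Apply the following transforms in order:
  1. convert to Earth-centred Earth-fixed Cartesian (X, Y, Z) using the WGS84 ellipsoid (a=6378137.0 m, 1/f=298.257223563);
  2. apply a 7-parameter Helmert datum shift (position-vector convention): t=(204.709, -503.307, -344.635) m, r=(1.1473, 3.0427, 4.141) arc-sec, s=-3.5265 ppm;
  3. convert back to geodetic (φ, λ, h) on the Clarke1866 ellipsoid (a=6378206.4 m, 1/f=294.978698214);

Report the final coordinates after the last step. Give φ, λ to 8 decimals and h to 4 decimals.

φ=-42.16670432°, λ=-144.59374984°, h=2671.9968 m

start: φ=-42.163533°, λ=-144.600623°, h=2333.259 m
→ ECEF (a=6378137.000, f=1/298.257223563): X=-3860927.3453, Y=-2743755.0629, Z=-4260651.4550
→ Helmert 7p (PV): X=-3860716.7874, Y=-2744302.5075, Z=-4260939.3723
→ geod (Bowring, a=6378206.400): φ=-42.16670432°, λ=-144.59374984°, h=2671.9968 m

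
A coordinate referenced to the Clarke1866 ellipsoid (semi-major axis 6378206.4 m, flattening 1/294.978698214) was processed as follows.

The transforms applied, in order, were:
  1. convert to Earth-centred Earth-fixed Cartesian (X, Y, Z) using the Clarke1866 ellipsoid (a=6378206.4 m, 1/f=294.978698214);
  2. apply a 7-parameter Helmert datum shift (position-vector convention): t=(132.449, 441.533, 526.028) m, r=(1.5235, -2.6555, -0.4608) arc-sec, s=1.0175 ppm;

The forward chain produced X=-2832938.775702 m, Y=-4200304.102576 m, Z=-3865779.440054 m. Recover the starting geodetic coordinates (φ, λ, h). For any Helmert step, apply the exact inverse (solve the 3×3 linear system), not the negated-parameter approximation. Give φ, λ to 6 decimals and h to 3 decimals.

start: X=-2832938.7757, Y=-4200304.1026, Z=-3865779.4401 m
→ Helmert⁻¹: X=-2833108.7322, Y=-4200776.2471, Z=-3866234.0325
→ geod (Bowring, a=6378206.400): φ=-37.53296100°, λ=-123.99671300°, h=3220.2310 m

φ=-37.532961°, λ=-123.996713°, h=3220.231 m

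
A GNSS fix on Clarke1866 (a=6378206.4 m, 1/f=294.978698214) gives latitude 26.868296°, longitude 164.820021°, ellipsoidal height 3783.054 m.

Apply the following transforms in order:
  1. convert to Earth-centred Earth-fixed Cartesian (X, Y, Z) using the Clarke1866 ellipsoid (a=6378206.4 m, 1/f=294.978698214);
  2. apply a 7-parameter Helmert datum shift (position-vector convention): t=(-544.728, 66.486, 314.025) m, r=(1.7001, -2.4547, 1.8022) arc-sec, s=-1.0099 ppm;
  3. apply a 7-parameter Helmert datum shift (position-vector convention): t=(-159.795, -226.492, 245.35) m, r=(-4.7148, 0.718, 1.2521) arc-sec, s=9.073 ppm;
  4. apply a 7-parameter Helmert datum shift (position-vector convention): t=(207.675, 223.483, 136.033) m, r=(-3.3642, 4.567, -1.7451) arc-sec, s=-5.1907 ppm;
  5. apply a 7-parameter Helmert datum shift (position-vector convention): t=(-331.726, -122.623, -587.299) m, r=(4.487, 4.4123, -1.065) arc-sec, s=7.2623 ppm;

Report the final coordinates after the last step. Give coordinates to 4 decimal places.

X=-5498983.1444 m, Y=1491740.1591 m, Z=2867070.3778 m

start: φ=26.868296°, λ=164.820021°, h=3783.054 m
→ ECEF (a=6378206.400, f=1/294.978698214): X=-5498197.7649, Y=1491764.3961, Z=2866753.7977
→ Helmert 7p (PV): X=-5498784.0906, Y=1491757.7074, Z=2867011.7907
→ Helmert 7p (PV): X=-5498992.8516, Y=1491576.9050, Z=2867268.1954
→ Helmert 7p (PV): X=-5498680.5285, Y=1491885.9348, Z=2867486.7726
→ Helmert 7p (PV): X=-5498983.1444, Y=1491740.1591, Z=2867070.3778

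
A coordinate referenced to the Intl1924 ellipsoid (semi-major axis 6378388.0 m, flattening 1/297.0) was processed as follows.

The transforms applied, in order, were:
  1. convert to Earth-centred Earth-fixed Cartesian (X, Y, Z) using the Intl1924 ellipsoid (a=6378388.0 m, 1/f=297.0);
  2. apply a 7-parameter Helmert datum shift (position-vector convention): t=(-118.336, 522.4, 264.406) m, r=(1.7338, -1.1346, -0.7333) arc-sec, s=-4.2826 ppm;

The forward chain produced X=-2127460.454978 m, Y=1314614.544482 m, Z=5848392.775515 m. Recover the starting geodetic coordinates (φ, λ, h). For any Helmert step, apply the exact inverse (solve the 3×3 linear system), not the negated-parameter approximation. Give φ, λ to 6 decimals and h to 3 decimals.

start: X=-2127460.4550, Y=1314614.5445, Z=5848392.7755 m
→ Helmert⁻¹: X=-2127323.7326, Y=1314139.3671, Z=5848154.0703
→ geod (Bowring, a=6378388.000): φ=66.98929400°, λ=148.29459100°, h=79.6230 m

φ=66.989294°, λ=148.294591°, h=79.623 m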